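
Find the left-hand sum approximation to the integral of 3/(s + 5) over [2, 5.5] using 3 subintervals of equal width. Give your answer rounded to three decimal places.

Δs = (5.5 − 2)/3 = 7/6.
Left endpoints: 2, 19/6, 13/3.
f(2) = 3/7, f(19/6) = 18/49, f(13/3) = 9/28.
Sum = Δs · [f(2) + f(19/6) + f(13/3)].
Sum ≈ 1.304.

1.304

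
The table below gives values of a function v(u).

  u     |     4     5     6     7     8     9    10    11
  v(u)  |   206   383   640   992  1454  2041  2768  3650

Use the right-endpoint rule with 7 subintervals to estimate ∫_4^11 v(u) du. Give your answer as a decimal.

11928

Δu = 1.
Sum = 1·[383 + 640 + 992 + 1454 + 2041 + 2768 + 3650] = 11928.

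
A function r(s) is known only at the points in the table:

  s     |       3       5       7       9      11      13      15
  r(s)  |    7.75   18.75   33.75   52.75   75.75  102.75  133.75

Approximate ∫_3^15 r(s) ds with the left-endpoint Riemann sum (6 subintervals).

583

Δs = 2.
Sum = 2·[7.75 + 18.75 + 33.75 + 52.75 + 75.75 + 102.75] = 583.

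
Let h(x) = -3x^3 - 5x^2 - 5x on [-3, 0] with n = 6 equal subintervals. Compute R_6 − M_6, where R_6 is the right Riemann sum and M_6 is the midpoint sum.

-11.15625

R_6 = 26.5625.
M_6 = 37.71875.
R_6 − M_6 = -11.15625.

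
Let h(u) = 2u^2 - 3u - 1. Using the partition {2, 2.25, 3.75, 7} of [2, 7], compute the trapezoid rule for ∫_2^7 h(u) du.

Subinterval widths: 0.25, 1.5, 3.25.
h(2) = 1, h(2.25) = 2.375, h(3.75) = 15.875, h(7) = 76.
On each subinterval the trapezoid contributes (Δu_i/2)·[h(u_{i-1}) + h(u_i)].
Sum = 163.40625.

163.40625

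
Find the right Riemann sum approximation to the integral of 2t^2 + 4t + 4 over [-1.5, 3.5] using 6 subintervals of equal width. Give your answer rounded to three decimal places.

Δt = (3.5 − (-1.5))/6 = 5/6.
Right endpoints: -2/3, 1/6, 1, 11/6, 8/3, 3.5.
f(-2/3) = 20/9, f(1/6) = 85/18, f(1) = 10, f(11/6) = 325/18, f(8/3) = 260/9, f(3.5) = 42.5.
Sum = Δt · [f(-2/3) + f(1/6) + f(1) + ...].
Sum ≈ 88.657.

88.657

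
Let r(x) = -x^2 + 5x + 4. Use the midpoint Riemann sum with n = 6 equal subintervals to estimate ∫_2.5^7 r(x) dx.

15.9609375

Δx = (7 − 2.5)/6 = 0.75.
Midpoints: 2.875, 3.625, 4.375, 5.125, 5.875, 6.625.
r(2.875) = 10.109375, r(3.625) = 8.984375, r(4.375) = 6.734375, r(5.125) = 3.359375, r(5.875) = -1.140625, r(6.625) = -6.765625.
Sum = Δx · [r(2.875) + r(3.625) + r(4.375) + ...].
Sum = 15.9609375.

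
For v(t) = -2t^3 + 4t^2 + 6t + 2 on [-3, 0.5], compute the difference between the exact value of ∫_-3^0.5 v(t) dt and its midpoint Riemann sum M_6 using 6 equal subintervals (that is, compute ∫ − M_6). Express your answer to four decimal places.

Exact integral: ∫_-3^0.5 v(t) dt ≈ 57.385417.
M_6 ≈ 56.244068.
Error ≈ 57.385417 − 56.244068 ≈ 1.1413.

1.1413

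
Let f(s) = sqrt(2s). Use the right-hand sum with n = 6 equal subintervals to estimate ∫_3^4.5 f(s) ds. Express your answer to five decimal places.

Δs = (4.5 − 3)/6 = 0.25.
Right endpoints: 3.25, 3.5, 3.75, 4, 4.25, 4.5.
f(3.25) ≈ 2.54951, f(3.5) ≈ 2.64575, f(3.75) ≈ 2.73861, f(4) ≈ 2.82843, f(4.25) ≈ 2.91548, f(4.5) ≈ 3.00000.
Sum = Δs · [f(3.25) + f(3.5) + f(3.75) + ...].
Sum ≈ 4.16944.

4.16944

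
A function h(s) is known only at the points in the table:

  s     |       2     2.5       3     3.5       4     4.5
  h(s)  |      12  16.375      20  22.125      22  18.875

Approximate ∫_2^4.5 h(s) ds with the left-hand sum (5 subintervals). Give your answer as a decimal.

Δs = 0.5.
Sum = 0.5·[12 + 16.375 + 20 + 22.125 + 22] = 46.25.

46.25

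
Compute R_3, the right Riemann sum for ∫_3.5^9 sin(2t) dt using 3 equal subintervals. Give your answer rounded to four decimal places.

-1.3137

Δt = (9 − 3.5)/3 = 11/6.
Right endpoints: 16/3, 43/6, 9.
f(16/3) ≈ -0.9464, f(43/6) ≈ 0.9808, f(9) ≈ -0.7510.
Sum = Δt · [f(16/3) + f(43/6) + f(9)].
Sum ≈ -1.3137.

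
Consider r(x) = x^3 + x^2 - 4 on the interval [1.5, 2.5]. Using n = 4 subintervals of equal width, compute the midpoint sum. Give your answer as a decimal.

8.546875

Δx = (2.5 − 1.5)/4 = 0.25.
Midpoints: 1.625, 1.875, 2.125, 2.375.
r(1.625) = 1501/512, r(1.875) = 3127/512, r(2.125) = 5177/512, r(2.375) = 7699/512.
Sum = Δx · [r(1.625) + r(1.875) + r(2.125) + r(2.375)].
Sum = 8.546875.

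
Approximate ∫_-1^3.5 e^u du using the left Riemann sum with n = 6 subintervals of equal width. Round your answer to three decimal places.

Δu = (3.5 − (-1))/6 = 0.75.
Left endpoints: -1, -0.25, 0.5, 1.25, 2, 2.75.
f(-1) ≈ 0.368, f(-0.25) ≈ 0.779, f(0.5) ≈ 1.649, f(1.25) ≈ 3.490, f(2) ≈ 7.389, f(2.75) ≈ 15.643.
Sum = Δu · [f(-1) + f(-0.25) + f(0.5) + ...].
Sum ≈ 21.988.

21.988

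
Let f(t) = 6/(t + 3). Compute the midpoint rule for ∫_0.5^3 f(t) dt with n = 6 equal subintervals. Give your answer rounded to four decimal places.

Δt = (3 − 0.5)/6 = 5/12.
Midpoints: 17/24, 1.125, 37/24, 47/24, 2.375, 67/24.
f(17/24) = 144/89, f(1.125) = 16/11, f(37/24) = 144/109, f(47/24) = 144/119, f(2.375) = 48/43, f(67/24) = 144/139.
Sum = Δt · [f(17/24) + f(1.125) + f(37/24) + ...].
Sum ≈ 3.2316.

3.2316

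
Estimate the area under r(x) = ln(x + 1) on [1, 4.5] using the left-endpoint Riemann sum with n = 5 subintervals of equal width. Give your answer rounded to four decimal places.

Δx = (4.5 − 1)/5 = 0.7.
Left endpoints: 1, 1.7, 2.4, 3.1, 3.8.
r(1) ≈ 0.6931, r(1.7) ≈ 0.9933, r(2.4) ≈ 1.2238, r(3.1) ≈ 1.4110, r(3.8) ≈ 1.5686.
Sum = Δx · [r(1) + r(1.7) + r(2.4) + r(3.1) + r(3.8)].
Sum ≈ 4.1228.

4.1228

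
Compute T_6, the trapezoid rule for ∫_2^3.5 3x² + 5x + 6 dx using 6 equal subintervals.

Δx = (3.5 − 2)/6 = 0.25.
f(2) = 28, f(2.25) = 32.4375, f(2.5) = 37.25, f(2.75) = 42.4375, f(3) = 48, f(3.25) = 53.9375, f(3.5) = 60.25.
T_6 = (Δx/2)·[f(x_0) + 2f(x_1) + ... + 2f(x_{5}) + f(x_6)].
Sum = 64.546875.

64.546875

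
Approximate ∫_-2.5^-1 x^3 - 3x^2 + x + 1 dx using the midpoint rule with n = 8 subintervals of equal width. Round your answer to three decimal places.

Δx = (-1 − (-2.5))/8 = 0.1875.
Midpoints: -2.40625, -2.21875, -2.03125, -1.84375, -1.65625, -1.46875, -1.28125, -1.09375.
f(-2.40625) = -1071797/32768, f(-2.21875) = -881783/32768, f(-2.03125) = -714017/32768, f(-1.84375) = -567203/32768, f(-1.65625) = -440045/32768, f(-1.46875) = -331247/32768, f(-1.28125) = -239513/32768, f(-1.09375) = -163547/32768.
Sum = Δx · [f(-2.40625) + f(-2.21875) + f(-2.03125) + ...].
Sum ≈ -25.229.

-25.229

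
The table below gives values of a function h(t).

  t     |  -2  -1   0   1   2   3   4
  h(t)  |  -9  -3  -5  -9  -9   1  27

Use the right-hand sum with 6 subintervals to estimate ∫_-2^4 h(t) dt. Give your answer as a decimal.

Δt = 1.
Sum = 1·[(-3) + (-5) + (-9) + (-9) + 1 + 27] = 2.

2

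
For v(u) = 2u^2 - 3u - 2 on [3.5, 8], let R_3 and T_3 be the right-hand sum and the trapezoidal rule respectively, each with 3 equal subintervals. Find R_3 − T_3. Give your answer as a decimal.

67.5

R_3 = 297.
T_3 = 229.5.
R_3 − T_3 = 67.5.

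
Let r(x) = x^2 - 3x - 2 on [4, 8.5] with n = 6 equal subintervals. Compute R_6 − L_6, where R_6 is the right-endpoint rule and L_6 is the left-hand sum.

R_6 = 106.453125.
L_6 = 74.390625.
R_6 − L_6 = 32.0625.

32.0625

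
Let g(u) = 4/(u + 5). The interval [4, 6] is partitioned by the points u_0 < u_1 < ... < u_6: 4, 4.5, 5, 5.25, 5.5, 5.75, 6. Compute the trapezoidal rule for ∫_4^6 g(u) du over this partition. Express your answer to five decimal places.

0.80291

Subinterval widths: 0.5, 0.5, 0.25, 0.25, 0.25, 0.25.
g(4) = 4/9, g(4.5) = 8/19, g(5) = 0.4, g(5.25) = 16/41, g(5.5) = 8/21, g(5.75) = 16/43, g(6) = 4/11.
On each subinterval the trapezoid contributes (Δu_i/2)·[g(u_{i-1}) + g(u_i)].
Sum ≈ 0.80291.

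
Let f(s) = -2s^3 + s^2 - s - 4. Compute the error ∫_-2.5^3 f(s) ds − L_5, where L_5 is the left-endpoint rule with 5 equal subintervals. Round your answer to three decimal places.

Exact integral: ∫_-2.5^3 f(s) ds ≈ -30.13542.
L_5 = 17.71.
Error ≈ -30.13542 − 17.71 ≈ -47.845.

-47.845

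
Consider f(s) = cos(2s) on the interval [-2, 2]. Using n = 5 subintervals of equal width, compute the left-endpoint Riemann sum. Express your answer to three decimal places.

-0.588

Δs = (2 − (-2))/5 = 0.8.
Left endpoints: -2, -1.2, -0.4, 0.4, 1.2.
f(-2) ≈ -0.654, f(-1.2) ≈ -0.737, f(-0.4) ≈ 0.697, f(0.4) ≈ 0.697, f(1.2) ≈ -0.737.
Sum = Δs · [f(-2) + f(-1.2) + f(-0.4) + f(0.4) + f(1.2)].
Sum ≈ -0.588.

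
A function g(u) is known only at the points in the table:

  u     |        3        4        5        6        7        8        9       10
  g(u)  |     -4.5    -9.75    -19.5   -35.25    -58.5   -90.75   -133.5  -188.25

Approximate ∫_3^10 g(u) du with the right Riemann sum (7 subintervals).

-535.5

Δu = 1.
Sum = 1·[(-9.75) + (-19.5) + (-35.25) + (-58.5) + (-90.75) + (-133.5) + (-188.25)] = -535.5.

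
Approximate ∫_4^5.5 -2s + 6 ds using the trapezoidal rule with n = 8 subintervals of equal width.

-5.25

Δs = (5.5 − 4)/8 = 0.1875.
f(4) = -2, f(4.1875) = -2.375, f(4.375) = -2.75, f(4.5625) = -3.125, f(4.75) = -3.5, f(4.9375) = -3.875, f(5.125) = -4.25, f(5.3125) = -4.625, f(5.5) = -5.
T_8 = (Δs/2)·[f(s_0) + 2f(s_1) + ... + 2f(s_{7}) + f(s_8)].
Sum = -5.25.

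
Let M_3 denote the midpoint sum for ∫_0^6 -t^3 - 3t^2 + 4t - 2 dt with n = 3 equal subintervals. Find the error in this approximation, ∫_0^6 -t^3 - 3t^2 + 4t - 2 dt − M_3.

-24

Exact integral: ∫_0^6 f(t) dt = -480.
M_3 = -456.
Error = -480 − (-456) = -24.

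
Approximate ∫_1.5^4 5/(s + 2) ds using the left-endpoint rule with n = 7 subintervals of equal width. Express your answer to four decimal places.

2.8041

Δs = (4 − 1.5)/7 = 5/14.
Left endpoints: 1.5, 13/7, 31/14, 18/7, 41/14, 23/7, 51/14.
f(1.5) = 10/7, f(13/7) = 35/27, f(31/14) = 70/59, f(18/7) = 1.09375, f(41/14) = 70/69, f(23/7) = 35/37, f(51/14) = 70/79.
Sum = Δs · [f(1.5) + f(13/7) + f(31/14) + ...].
Sum ≈ 2.8041.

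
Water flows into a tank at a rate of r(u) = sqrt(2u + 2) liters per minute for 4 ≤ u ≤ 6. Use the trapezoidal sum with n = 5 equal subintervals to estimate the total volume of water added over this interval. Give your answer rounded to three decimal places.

Δu = (6 − 4)/5 = 0.4.
r(4) ≈ 3.162, r(4.4) ≈ 3.286, r(4.8) ≈ 3.406, r(5.2) ≈ 3.521, r(5.6) ≈ 3.633, r(6) ≈ 3.742.
T_5 = (Δu/2)·[r(u_0) + 2r(u_1) + ... + 2r(u_{4}) + r(u_5)].
Sum ≈ 6.919.

6.919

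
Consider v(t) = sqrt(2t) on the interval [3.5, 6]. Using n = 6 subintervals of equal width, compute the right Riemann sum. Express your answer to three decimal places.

7.852

Δt = (6 − 3.5)/6 = 5/12.
Right endpoints: 47/12, 13/3, 4.75, 31/6, 67/12, 6.
v(47/12) ≈ 2.799, v(13/3) ≈ 2.944, v(4.75) ≈ 3.082, v(31/6) ≈ 3.215, v(67/12) ≈ 3.342, v(6) ≈ 3.464.
Sum = Δt · [v(47/12) + v(13/3) + v(4.75) + ...].
Sum ≈ 7.852.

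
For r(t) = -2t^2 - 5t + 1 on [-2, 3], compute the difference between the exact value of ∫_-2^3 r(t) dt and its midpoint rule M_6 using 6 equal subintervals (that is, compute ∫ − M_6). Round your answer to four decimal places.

Exact integral: ∫_-2^3 r(t) dt ≈ -30.833333.
M_6 ≈ -30.254630.
Error ≈ -30.833333 − (-30.254630) ≈ -0.5787.

-0.5787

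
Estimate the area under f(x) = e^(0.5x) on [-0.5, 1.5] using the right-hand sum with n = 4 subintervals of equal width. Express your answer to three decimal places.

Δx = (1.5 − (-0.5))/4 = 0.5.
Right endpoints: 0, 0.5, 1, 1.5.
f(0) ≈ 1.000, f(0.5) ≈ 1.284, f(1) ≈ 1.649, f(1.5) ≈ 2.117.
Sum = Δx · [f(0) + f(0.5) + f(1) + f(1.5)].
Sum ≈ 3.025.

3.025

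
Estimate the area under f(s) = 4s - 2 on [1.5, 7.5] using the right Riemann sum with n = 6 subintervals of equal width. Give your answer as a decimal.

108

Δs = (7.5 − 1.5)/6 = 1.
Right endpoints: 2.5, 3.5, 4.5, 5.5, 6.5, 7.5.
f(2.5) = 8, f(3.5) = 12, f(4.5) = 16, f(5.5) = 20, f(6.5) = 24, f(7.5) = 28.
Sum = Δs · [f(2.5) + f(3.5) + f(4.5) + ...].
Sum = 108.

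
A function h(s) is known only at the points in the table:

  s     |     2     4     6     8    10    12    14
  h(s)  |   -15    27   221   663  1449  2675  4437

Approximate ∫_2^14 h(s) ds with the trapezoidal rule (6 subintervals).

Δs = 2.
T_6 = (2/2)·[(-15) + 2·27 + 2·221 + 2·663 + 2·1449 + 2·2675 + 4437] = 14492.

14492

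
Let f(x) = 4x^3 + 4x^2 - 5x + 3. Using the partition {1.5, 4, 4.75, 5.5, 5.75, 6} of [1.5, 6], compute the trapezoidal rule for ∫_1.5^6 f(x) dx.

1608.875

Subinterval widths: 2.5, 0.75, 0.75, 0.25, 0.25.
f(1.5) = 18, f(4) = 303, f(4.75) = 498.1875, f(5.5) = 762, f(5.75) = 866.9375, f(6) = 981.
On each subinterval the trapezoid contributes (Δx_i/2)·[f(x_{i-1}) + f(x_i)].
Sum = 1608.875.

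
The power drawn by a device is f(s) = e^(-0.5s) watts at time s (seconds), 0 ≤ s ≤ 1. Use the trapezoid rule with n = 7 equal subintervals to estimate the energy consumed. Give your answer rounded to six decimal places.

0.787273

Δs = (1 − 0)/7 = 1/7.
f(0) ≈ 1.000000, f(1/7) ≈ 0.931063, f(2/7) ≈ 0.866878, f(3/7) ≈ 0.807118, f(4/7) ≈ 0.751477, f(5/7) ≈ 0.699673, f(6/7) ≈ 0.651439, f(1) ≈ 0.606531.
T_7 = (Δs/2)·[f(s_0) + 2f(s_1) + ... + 2f(s_{6}) + f(s_7)].
Sum ≈ 0.787273.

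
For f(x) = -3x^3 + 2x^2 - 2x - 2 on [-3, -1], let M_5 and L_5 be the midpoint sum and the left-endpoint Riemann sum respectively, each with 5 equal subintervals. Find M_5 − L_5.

M_5 = 80.8.
L_5 = 102.
M_5 − L_5 = -21.2.

-21.2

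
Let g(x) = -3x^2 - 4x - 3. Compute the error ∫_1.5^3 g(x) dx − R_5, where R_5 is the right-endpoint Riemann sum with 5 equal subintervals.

Exact integral: ∫_1.5^3 g(x) dx = -41.625.
R_5 = -45.63.
Error = -41.625 − (-45.63) = 4.005.

4.005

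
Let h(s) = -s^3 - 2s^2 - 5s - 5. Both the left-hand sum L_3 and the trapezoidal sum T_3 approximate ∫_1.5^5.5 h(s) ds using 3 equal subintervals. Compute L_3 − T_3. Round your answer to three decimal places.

L_3 ≈ -281.64815.
T_3 ≈ -440.98148.
L_3 − T_3 ≈ 159.333.

159.333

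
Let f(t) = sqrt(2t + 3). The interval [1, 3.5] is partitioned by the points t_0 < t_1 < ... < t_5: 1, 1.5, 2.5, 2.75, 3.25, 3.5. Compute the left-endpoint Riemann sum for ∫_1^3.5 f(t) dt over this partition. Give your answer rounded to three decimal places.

Subinterval widths: 0.5, 1, 0.25, 0.5, 0.25.
Left endpoints: 1, 1.5, 2.5, 2.75, 3.25.
f(1) ≈ 2.236, f(1.5) ≈ 2.449, f(2.5) ≈ 2.828, f(2.75) ≈ 2.915, f(3.25) ≈ 3.082.
Sum = Σ Δt_i · f(t_i).
Sum ≈ 6.503.

6.503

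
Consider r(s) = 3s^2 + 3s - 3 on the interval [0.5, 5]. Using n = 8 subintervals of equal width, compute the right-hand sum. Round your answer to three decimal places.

Δs = (5 − 0.5)/8 = 0.5625.
Right endpoints: 1.0625, 1.625, 2.1875, 2.75, 3.3125, 3.875, 4.4375, 5.
r(1.0625) = 3.57421875, r(1.625) = 9.796875, r(2.1875) = 17.91796875, r(2.75) = 27.9375, r(3.3125) = 39.85546875, r(3.875) = 53.671875, r(4.4375) = 69.38671875, r(5) = 87.
Sum = Δs · [r(1.0625) + r(1.625) + r(2.1875) + ...].
Sum ≈ 173.892.

173.892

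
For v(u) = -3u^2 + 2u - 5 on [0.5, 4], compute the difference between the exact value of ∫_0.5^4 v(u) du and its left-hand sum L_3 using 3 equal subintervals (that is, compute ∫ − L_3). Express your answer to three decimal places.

-21.097

Exact integral: ∫_0.5^4 v(u) du = -65.625.
L_3 ≈ -44.52778.
Error ≈ -65.625 − (-44.52778) ≈ -21.097.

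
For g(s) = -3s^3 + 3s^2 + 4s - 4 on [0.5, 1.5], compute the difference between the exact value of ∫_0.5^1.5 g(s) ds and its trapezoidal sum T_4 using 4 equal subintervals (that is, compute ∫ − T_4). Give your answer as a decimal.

Exact integral: ∫_0.5^1.5 g(s) ds = -0.5.
T_4 = -0.5625.
Error = -0.5 − (-0.5625) = 0.0625.

0.0625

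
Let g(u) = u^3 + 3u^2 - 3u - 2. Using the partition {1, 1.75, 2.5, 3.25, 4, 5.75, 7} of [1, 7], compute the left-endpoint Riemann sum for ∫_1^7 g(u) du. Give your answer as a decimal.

Subinterval widths: 0.75, 0.75, 0.75, 0.75, 1.75, 1.25.
Left endpoints: 1, 1.75, 2.5, 3.25, 4, 5.75.
g(1) = -1, g(1.75) = 7.296875, g(2.5) = 24.875, g(3.25) = 54.265625, g(4) = 98, g(5.75) = 270.046875.
Sum = Σ Δu_i · g(u_i).
Sum = 573.13671875.

573.13671875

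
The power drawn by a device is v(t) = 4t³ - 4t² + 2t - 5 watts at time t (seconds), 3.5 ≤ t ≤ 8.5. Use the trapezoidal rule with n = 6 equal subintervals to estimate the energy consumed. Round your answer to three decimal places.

4382.685

Δt = (8.5 − 3.5)/6 = 5/6.
v(3.5) = 124.5, v(13/3) = 6859/27, v(31/6) = 24313/54, v(6) = 727, v(41/6) = 59303/54, v(23/3) = 42599/27, v(8.5) = 2179.5.
T_6 = (Δt/2)·[v(t_0) + 2v(t_1) + ... + 2v(t_{5}) + v(t_6)].
Sum ≈ 4382.685.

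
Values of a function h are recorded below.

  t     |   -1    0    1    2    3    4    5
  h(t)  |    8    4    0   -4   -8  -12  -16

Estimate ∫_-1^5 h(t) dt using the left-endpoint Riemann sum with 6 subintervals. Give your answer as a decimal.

Δt = 1.
Sum = 1·[8 + 4 + 0 + (-4) + (-8) + (-12)] = -12.

-12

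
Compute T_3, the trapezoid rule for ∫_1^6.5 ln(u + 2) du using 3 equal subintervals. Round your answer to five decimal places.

9.33533

Δu = (6.5 − 1)/3 = 11/6.
f(1) ≈ 1.09861, f(17/6) ≈ 1.57554, f(14/3) ≈ 1.89712, f(6.5) ≈ 2.14007.
T_3 = (Δu/2)·[f(u_0) + 2f(u_1) + 2f(u_2) + f(u_3)].
Sum ≈ 9.33533.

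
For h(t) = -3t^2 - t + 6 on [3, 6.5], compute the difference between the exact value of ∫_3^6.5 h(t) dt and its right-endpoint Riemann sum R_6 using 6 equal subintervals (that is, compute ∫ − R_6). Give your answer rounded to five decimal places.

30.71007

Exact integral: ∫_3^6.5 h(t) dt = -243.25.
R_6 ≈ -273.9600694.
Error ≈ -243.25 − (-273.9600694) ≈ 30.71007.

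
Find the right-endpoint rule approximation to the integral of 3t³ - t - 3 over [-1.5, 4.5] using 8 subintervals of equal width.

Δt = (4.5 − (-1.5))/8 = 0.75.
Right endpoints: -0.75, 0, 0.75, 1.5, 2.25, 3, 3.75, 4.5.
f(-0.75) = -3.515625, f(0) = -3, f(0.75) = -2.484375, f(1.5) = 5.625, f(2.25) = 28.921875, f(3) = 75, f(3.75) = 151.453125, f(4.5) = 265.875.
Sum = Δt · [f(-0.75) + f(0) + f(0.75) + ...].
Sum = 388.40625.

388.40625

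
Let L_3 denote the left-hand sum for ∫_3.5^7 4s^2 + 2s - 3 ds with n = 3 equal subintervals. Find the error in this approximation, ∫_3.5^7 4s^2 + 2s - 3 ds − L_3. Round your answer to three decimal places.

86.657

Exact integral: ∫_3.5^7 f(s) ds ≈ 426.41667.
L_3 ≈ 339.75926.
Error ≈ 426.41667 − 339.75926 ≈ 86.657.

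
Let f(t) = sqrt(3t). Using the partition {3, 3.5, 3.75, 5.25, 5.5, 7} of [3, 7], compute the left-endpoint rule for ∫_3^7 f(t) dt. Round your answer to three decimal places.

Subinterval widths: 0.5, 0.25, 1.5, 0.25, 1.5.
Left endpoints: 3, 3.5, 3.75, 5.25, 5.5.
f(3) ≈ 3.000, f(3.5) ≈ 3.240, f(3.75) ≈ 3.354, f(5.25) ≈ 3.969, f(5.5) ≈ 4.062.
Sum = Σ Δt_i · f(t_i).
Sum ≈ 14.426.

14.426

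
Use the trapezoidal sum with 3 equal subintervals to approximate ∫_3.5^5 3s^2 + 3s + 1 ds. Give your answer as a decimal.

102.9375

Δs = (5 − 3.5)/3 = 0.5.
f(3.5) = 48.25, f(4) = 61, f(4.5) = 75.25, f(5) = 91.
T_3 = (Δs/2)·[f(s_0) + 2f(s_1) + 2f(s_2) + f(s_3)].
Sum = 102.9375.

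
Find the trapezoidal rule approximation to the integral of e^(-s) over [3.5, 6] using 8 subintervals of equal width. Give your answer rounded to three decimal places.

0.028

Δs = (6 − 3.5)/8 = 0.3125.
f(3.5) ≈ 0.030, f(3.8125) ≈ 0.022, f(4.125) ≈ 0.016, f(4.4375) ≈ 0.012, f(4.75) ≈ 0.009, f(5.0625) ≈ 0.006, f(5.375) ≈ 0.005, f(5.6875) ≈ 0.003, f(6) ≈ 0.002.
T_8 = (Δs/2)·[f(s_0) + 2f(s_1) + ... + 2f(s_{7}) + f(s_8)].
Sum ≈ 0.028.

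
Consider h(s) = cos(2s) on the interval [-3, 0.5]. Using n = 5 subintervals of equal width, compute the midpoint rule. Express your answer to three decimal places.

0.305

Δs = (0.5 − (-3))/5 = 0.7.
Midpoints: -2.65, -1.95, -1.25, -0.55, 0.15.
h(-2.65) ≈ 0.554, h(-1.95) ≈ -0.726, h(-1.25) ≈ -0.801, h(-0.55) ≈ 0.454, h(0.15) ≈ 0.955.
Sum = Δs · [h(-2.65) + h(-1.95) + h(-1.25) + h(-0.55) + h(0.15)].
Sum ≈ 0.305.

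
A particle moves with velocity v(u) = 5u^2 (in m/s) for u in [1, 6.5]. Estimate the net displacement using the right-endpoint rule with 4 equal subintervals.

Δu = (6.5 − 1)/4 = 1.375.
Right endpoints: 2.375, 3.75, 5.125, 6.5.
v(2.375) = 28.203125, v(3.75) = 70.3125, v(5.125) = 131.328125, v(6.5) = 211.25.
Sum = Δu · [v(2.375) + v(3.75) + v(5.125) + v(6.5)].
Sum = 606.50390625.

606.50390625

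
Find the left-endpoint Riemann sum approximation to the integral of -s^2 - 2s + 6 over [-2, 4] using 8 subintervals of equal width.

Δs = (4 − (-2))/8 = 0.75.
Left endpoints: -2, -1.25, -0.5, 0.25, 1, 1.75, 2.5, 3.25.
f(-2) = 6, f(-1.25) = 6.9375, f(-0.5) = 6.75, f(0.25) = 5.4375, f(1) = 3, f(1.75) = -0.5625, f(2.5) = -5.25, f(3.25) = -11.0625.
Sum = Δs · [f(-2) + f(-1.25) + f(-0.5) + ...].
Sum = 8.4375.

8.4375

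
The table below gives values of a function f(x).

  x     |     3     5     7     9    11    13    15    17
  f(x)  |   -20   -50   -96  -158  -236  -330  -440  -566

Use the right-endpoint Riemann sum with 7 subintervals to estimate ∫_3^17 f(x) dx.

-3752

Δx = 2.
Sum = 2·[(-50) + (-96) + (-158) + (-236) + (-330) + (-440) + (-566)] = -3752.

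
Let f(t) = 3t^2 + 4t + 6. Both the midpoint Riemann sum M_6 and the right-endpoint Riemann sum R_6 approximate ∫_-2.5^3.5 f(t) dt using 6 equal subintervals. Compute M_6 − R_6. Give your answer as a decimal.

-25.5

M_6 = 105.
R_6 = 130.5.
M_6 − R_6 = -25.5.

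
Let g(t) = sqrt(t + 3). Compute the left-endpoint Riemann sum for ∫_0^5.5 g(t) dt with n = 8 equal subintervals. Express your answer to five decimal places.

Δt = (5.5 − 0)/8 = 0.6875.
Left endpoints: 0, 0.6875, 1.375, 2.0625, 2.75, 3.4375, 4.125, 4.8125.
g(0) ≈ 1.73205, g(0.6875) ≈ 1.92029, g(1.375) ≈ 2.09165, g(2.0625) ≈ 2.25000, g(2.75) ≈ 2.39792, g(3.4375) ≈ 2.53722, g(4.125) ≈ 2.66927, g(4.8125) ≈ 2.79508.
Sum = Δt · [g(0) + g(0.6875) + g(1.375) + ...].
Sum ≈ 12.64552.

12.64552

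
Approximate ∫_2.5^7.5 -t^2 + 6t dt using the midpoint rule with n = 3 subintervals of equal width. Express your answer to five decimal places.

Δt = (7.5 − 2.5)/3 = 5/3.
Midpoints: 10/3, 5, 20/3.
f(10/3) = 80/9, f(5) = 5, f(20/3) = -40/9.
Sum = Δt · [f(10/3) + f(5) + f(20/3)].
Sum ≈ 15.74074.

15.74074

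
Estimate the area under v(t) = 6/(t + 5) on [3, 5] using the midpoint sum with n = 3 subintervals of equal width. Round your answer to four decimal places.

Δt = (5 − 3)/3 = 2/3.
Midpoints: 10/3, 4, 14/3.
v(10/3) = 0.72, v(4) = 2/3, v(14/3) = 18/29.
Sum = Δt · [v(10/3) + v(4) + v(14/3)].
Sum ≈ 1.3382.

1.3382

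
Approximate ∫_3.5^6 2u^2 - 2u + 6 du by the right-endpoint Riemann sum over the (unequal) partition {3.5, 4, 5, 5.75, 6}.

Subinterval widths: 0.5, 1, 0.75, 0.25.
Right endpoints: 4, 5, 5.75, 6.
f(4) = 30, f(5) = 46, f(5.75) = 60.625, f(6) = 66.
Sum = Σ Δu_i · f(u_i).
Sum = 122.96875.

122.96875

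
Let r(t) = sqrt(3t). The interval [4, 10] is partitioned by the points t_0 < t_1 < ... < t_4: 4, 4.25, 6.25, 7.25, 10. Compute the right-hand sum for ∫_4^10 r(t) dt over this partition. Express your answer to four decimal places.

29.2790

Subinterval widths: 0.25, 2, 1, 2.75.
Right endpoints: 4.25, 6.25, 7.25, 10.
r(4.25) ≈ 3.5707, r(6.25) ≈ 4.3301, r(7.25) ≈ 4.6637, r(10) ≈ 5.4772.
Sum = Σ Δt_i · r(t_i).
Sum ≈ 29.2790.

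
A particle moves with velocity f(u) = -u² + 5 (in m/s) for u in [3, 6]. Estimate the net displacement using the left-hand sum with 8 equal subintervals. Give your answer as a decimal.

-43.0078125

Δu = (6 − 3)/8 = 0.375.
Left endpoints: 3, 3.375, 3.75, 4.125, 4.5, 4.875, 5.25, 5.625.
f(3) = -4, f(3.375) = -6.390625, f(3.75) = -9.0625, f(4.125) = -12.015625, f(4.5) = -15.25, f(4.875) = -18.765625, f(5.25) = -22.5625, f(5.625) = -26.640625.
Sum = Δu · [f(3) + f(3.375) + f(3.75) + ...].
Sum = -43.0078125.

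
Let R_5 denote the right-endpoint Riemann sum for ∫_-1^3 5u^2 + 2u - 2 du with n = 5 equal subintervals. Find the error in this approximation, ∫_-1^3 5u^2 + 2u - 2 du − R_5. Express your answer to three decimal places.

-21.333

Exact integral: ∫_-1^3 f(u) du ≈ 46.66667.
R_5 = 68.
Error ≈ 46.66667 − 68 ≈ -21.333.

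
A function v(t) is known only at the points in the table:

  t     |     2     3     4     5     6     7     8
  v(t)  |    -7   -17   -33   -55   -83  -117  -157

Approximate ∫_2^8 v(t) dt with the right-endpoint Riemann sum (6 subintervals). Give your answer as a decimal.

-462

Δt = 1.
Sum = 1·[(-17) + (-33) + (-55) + (-83) + (-117) + (-157)] = -462.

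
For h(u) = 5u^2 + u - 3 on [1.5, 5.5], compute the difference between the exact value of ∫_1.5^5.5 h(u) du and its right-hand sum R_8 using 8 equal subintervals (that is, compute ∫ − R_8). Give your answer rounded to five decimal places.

-36.83333

Exact integral: ∫_1.5^5.5 h(u) du ≈ 273.6666667.
R_8 = 310.5.
Error ≈ 273.6666667 − 310.5 ≈ -36.83333.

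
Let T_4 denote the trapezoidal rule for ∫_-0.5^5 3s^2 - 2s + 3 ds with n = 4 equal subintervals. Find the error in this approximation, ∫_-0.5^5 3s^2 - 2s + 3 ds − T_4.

Exact integral: ∫_-0.5^5 f(s) ds = 116.875.
T_4 = 122.07421875.
Error = 116.875 − 122.07421875 = -5.19921875.

-5.19921875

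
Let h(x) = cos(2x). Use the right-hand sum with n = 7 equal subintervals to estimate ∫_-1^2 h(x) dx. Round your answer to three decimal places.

Δx = (2 − (-1))/7 = 3/7.
Right endpoints: -4/7, -1/7, 2/7, 5/7, 8/7, 11/7, 2.
h(-4/7) ≈ 0.415, h(-1/7) ≈ 0.959, h(2/7) ≈ 0.841, h(5/7) ≈ 0.142, h(8/7) ≈ -0.656, h(11/7) ≈ -1.000, h(2) ≈ -0.654.
Sum = Δx · [h(-4/7) + h(-1/7) + h(2/7) + ...].
Sum ≈ 0.021.

0.021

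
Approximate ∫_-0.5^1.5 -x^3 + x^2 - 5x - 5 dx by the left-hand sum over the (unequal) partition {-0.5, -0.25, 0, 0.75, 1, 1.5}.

-12.3515625

Subinterval widths: 0.25, 0.25, 0.75, 0.25, 0.5.
Left endpoints: -0.5, -0.25, 0, 0.75, 1.
f(-0.5) = -2.125, f(-0.25) = -3.671875, f(0) = -5, f(0.75) = -8.609375, f(1) = -10.
Sum = Σ Δx_i · f(x_i).
Sum = -12.3515625.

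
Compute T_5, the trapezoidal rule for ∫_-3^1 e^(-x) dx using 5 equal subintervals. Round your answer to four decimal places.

20.7582

Δx = (1 − (-3))/5 = 0.8.
f(-3) ≈ 20.0855, f(-2.2) ≈ 9.0250, f(-1.4) ≈ 4.0552, f(-0.6) ≈ 1.8221, f(0.2) ≈ 0.8187, f(1) ≈ 0.3679.
T_5 = (Δx/2)·[f(x_0) + 2f(x_1) + ... + 2f(x_{4}) + f(x_5)].
Sum ≈ 20.7582.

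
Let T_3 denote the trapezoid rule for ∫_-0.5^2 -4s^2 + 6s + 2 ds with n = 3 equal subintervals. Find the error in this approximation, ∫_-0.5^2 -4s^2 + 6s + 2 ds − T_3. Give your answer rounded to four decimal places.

1.1574

Exact integral: ∫_-0.5^2 f(s) ds ≈ 5.416667.
T_3 ≈ 4.259259.
Error ≈ 5.416667 − 4.259259 ≈ 1.1574.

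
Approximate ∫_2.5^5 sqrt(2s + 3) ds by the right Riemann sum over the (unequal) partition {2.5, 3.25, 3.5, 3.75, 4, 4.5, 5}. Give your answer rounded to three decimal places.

Subinterval widths: 0.75, 0.25, 0.25, 0.25, 0.5, 0.5.
Right endpoints: 3.25, 3.5, 3.75, 4, 4.5, 5.
f(3.25) ≈ 3.082, f(3.5) ≈ 3.162, f(3.75) ≈ 3.240, f(4) ≈ 3.317, f(4.5) ≈ 3.464, f(5) ≈ 3.606.
Sum = Σ Δs_i · f(s_i).
Sum ≈ 8.276.

8.276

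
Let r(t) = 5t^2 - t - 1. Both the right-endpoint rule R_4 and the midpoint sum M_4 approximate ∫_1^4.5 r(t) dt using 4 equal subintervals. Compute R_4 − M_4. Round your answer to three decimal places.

R_4 = 179.89453125.
M_4 ≈ 135.96680.
R_4 − M_4 ≈ 43.928.

43.928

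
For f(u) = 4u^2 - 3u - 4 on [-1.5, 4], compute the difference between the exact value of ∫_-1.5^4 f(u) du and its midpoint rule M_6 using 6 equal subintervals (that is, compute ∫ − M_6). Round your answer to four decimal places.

Exact integral: ∫_-1.5^4 f(u) du ≈ 47.208333.
M_6 ≈ 45.667824.
Error ≈ 47.208333 − 45.667824 ≈ 1.5405.

1.5405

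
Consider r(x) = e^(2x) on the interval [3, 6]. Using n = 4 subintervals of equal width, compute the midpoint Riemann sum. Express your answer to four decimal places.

74036.8749

Δx = (6 − 3)/4 = 0.75.
Midpoints: 3.375, 4.125, 4.875, 5.625.
r(3.375) ≈ 854.0588, r(4.125) ≈ 3827.6258, r(4.875) ≈ 17154.2288, r(5.625) ≈ 76879.9198.
Sum = Δx · [r(3.375) + r(4.125) + r(4.875) + r(5.625)].
Sum ≈ 74036.8749.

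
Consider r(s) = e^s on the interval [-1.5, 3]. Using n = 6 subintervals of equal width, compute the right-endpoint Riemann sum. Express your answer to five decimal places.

Δs = (3 − (-1.5))/6 = 0.75.
Right endpoints: -0.75, 0, 0.75, 1.5, 2.25, 3.
r(-0.75) ≈ 0.47237, r(0) ≈ 1.00000, r(0.75) ≈ 2.11700, r(1.5) ≈ 4.48169, r(2.25) ≈ 9.48774, r(3) ≈ 20.08554.
Sum = Δs · [r(-0.75) + r(0) + r(0.75) + ...].
Sum ≈ 28.23325.

28.23325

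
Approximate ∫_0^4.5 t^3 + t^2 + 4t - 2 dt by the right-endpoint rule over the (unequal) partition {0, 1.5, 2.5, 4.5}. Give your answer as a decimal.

Subinterval widths: 1.5, 1, 2.
Right endpoints: 1.5, 2.5, 4.5.
f(1.5) = 9.625, f(2.5) = 29.875, f(4.5) = 127.375.
Sum = Σ Δt_i · f(t_i).
Sum = 299.0625.

299.0625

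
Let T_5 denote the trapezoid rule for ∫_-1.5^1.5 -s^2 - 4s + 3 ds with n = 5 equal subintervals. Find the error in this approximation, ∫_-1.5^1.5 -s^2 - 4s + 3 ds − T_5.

Exact integral: ∫_-1.5^1.5 f(s) ds = 6.75.
T_5 = 6.57.
Error = 6.75 − 6.57 = 0.18.

0.18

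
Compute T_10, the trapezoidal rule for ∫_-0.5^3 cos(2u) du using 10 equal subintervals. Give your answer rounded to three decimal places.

Δu = (3 − (-0.5))/10 = 0.35.
f(-0.5) ≈ 0.540, f(-0.15) ≈ 0.955, f(0.2) ≈ 0.921, f(0.55) ≈ 0.454, f(0.9) ≈ -0.227, f(1.25) ≈ -0.801, f(1.6) ≈ -0.998, f(1.95) ≈ -0.726, f(2.3) ≈ -0.112, f(2.65) ≈ 0.554, f(3) ≈ 0.960.
T_10 = (Δu/2)·[f(u_0) + 2f(u_1) + ... + 2f(u_{9}) + f(u_10)].
Sum ≈ 0.269.

0.269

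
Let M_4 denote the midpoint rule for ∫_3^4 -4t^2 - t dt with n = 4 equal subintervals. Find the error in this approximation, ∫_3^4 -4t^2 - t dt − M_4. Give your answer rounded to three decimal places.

-0.021

Exact integral: ∫_3^4 f(t) dt ≈ -52.83333.
M_4 = -52.8125.
Error ≈ -52.83333 − (-52.8125) ≈ -0.021.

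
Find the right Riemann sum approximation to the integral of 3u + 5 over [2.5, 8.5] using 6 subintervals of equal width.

138

Δu = (8.5 − 2.5)/6 = 1.
Right endpoints: 3.5, 4.5, 5.5, 6.5, 7.5, 8.5.
f(3.5) = 15.5, f(4.5) = 18.5, f(5.5) = 21.5, f(6.5) = 24.5, f(7.5) = 27.5, f(8.5) = 30.5.
Sum = Δu · [f(3.5) + f(4.5) + f(5.5) + ...].
Sum = 138.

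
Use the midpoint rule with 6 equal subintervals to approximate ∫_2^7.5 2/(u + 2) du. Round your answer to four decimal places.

1.7264

Δu = (7.5 − 2)/6 = 11/12.
Midpoints: 59/24, 3.375, 103/24, 125/24, 6.125, 169/24.
f(59/24) = 48/107, f(3.375) = 16/43, f(103/24) = 48/151, f(125/24) = 48/173, f(6.125) = 16/65, f(169/24) = 48/217.
Sum = Δu · [f(59/24) + f(3.375) + f(103/24) + ...].
Sum ≈ 1.7264.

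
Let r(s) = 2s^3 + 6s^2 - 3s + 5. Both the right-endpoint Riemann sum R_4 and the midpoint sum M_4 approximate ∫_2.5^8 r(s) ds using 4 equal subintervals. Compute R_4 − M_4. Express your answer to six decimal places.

R_4 ≈ 3936.47460938.
M_4 ≈ 2929.59863281.
R_4 − M_4 ≈ 1006.875977.

1006.875977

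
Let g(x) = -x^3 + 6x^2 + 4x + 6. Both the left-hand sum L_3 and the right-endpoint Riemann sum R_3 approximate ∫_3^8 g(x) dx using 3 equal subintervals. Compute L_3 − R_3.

L_3 ≈ 194.444444.
R_3 ≈ -30.555556.
L_3 − R_3 = 225.

225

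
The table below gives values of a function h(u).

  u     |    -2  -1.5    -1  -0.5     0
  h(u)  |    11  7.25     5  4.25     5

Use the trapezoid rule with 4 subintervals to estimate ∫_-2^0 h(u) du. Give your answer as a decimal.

12.25

Δu = 0.5.
T_4 = (0.5/2)·[11 + 2·7.25 + 2·5 + 2·4.25 + 5] = 12.25.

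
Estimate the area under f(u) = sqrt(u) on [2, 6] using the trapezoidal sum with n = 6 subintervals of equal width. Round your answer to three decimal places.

7.907

Δu = (6 − 2)/6 = 2/3.
f(2) ≈ 1.414, f(8/3) ≈ 1.633, f(10/3) ≈ 1.826, f(4) ≈ 2.000, f(14/3) ≈ 2.160, f(16/3) ≈ 2.309, f(6) ≈ 2.449.
T_6 = (Δu/2)·[f(u_0) + 2f(u_1) + ... + 2f(u_{5}) + f(u_6)].
Sum ≈ 7.907.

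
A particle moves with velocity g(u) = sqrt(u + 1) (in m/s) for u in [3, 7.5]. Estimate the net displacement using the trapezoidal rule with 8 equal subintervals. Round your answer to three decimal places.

11.186

Δu = (7.5 − 3)/8 = 0.5625.
g(3) ≈ 2.000, g(3.5625) ≈ 2.136, g(4.125) ≈ 2.264, g(4.6875) ≈ 2.385, g(5.25) ≈ 2.500, g(5.8125) ≈ 2.610, g(6.375) ≈ 2.716, g(6.9375) ≈ 2.817, g(7.5) ≈ 2.915.
T_8 = (Δu/2)·[g(u_0) + 2g(u_1) + ... + 2g(u_{7}) + g(u_8)].
Sum ≈ 11.186.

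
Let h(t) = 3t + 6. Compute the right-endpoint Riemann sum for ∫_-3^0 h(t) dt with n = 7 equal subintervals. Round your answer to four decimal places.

6.4286

Δt = (0 − (-3))/7 = 3/7.
Right endpoints: -18/7, -15/7, -12/7, -9/7, -6/7, -3/7, 0.
h(-18/7) = -12/7, h(-15/7) = -3/7, h(-12/7) = 6/7, h(-9/7) = 15/7, h(-6/7) = 24/7, h(-3/7) = 33/7, h(0) = 6.
Sum = Δt · [h(-18/7) + h(-15/7) + h(-12/7) + ...].
Sum ≈ 6.4286.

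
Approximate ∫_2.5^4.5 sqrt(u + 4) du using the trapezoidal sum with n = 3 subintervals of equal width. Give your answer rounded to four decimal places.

Δu = (4.5 − 2.5)/3 = 2/3.
f(2.5) ≈ 2.5495, f(19/6) ≈ 2.6771, f(23/6) ≈ 2.7988, f(4.5) ≈ 2.9155.
T_3 = (Δu/2)·[f(u_0) + 2f(u_1) + 2f(u_2) + f(u_3)].
Sum ≈ 5.4722.

5.4722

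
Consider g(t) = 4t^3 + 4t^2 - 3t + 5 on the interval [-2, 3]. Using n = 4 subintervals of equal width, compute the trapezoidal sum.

142.1875

Δt = (3 − (-2))/4 = 1.25.
g(-2) = -5, g(-0.75) = 7.8125, g(0.5) = 5, g(1.75) = 33.4375, g(3) = 140.
T_4 = (Δt/2)·[g(t_0) + 2g(t_1) + 2g(t_2) + 2g(t_3) + g(t_4)].
Sum = 142.1875.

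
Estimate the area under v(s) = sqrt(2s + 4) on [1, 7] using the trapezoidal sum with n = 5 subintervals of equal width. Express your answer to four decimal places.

Δs = (7 − 1)/5 = 1.2.
v(1) ≈ 2.4495, v(2.2) ≈ 2.8983, v(3.4) ≈ 3.2863, v(4.6) ≈ 3.6332, v(5.8) ≈ 3.9497, v(7) ≈ 4.2426.
T_5 = (Δs/2)·[v(s_0) + 2v(s_1) + ... + 2v(s_{4}) + v(s_5)].
Sum ≈ 20.5362.

20.5362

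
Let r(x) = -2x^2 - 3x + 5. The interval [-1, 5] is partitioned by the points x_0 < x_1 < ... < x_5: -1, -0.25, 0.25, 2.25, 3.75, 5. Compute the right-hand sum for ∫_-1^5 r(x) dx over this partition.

Subinterval widths: 0.75, 0.5, 2, 1.5, 1.25.
Right endpoints: -0.25, 0.25, 2.25, 3.75, 5.
r(-0.25) = 5.625, r(0.25) = 4.125, r(2.25) = -11.875, r(3.75) = -34.375, r(5) = -60.
Sum = Σ Δx_i · r(x_i).
Sum = -144.03125.

-144.03125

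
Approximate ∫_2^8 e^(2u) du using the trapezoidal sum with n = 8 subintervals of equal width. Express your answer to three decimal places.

5246440.159

Δu = (8 − 2)/8 = 0.75.
f(2) ≈ 54.598, f(2.75) ≈ 244.692, f(3.5) ≈ 1096.633, f(4.25) ≈ 4914.769, f(5) ≈ 22026.466, f(5.75) ≈ 98715.771, f(6.5) ≈ 442413.392, f(7.25) ≈ 1982759.264, f(8) ≈ 8886110.521.
T_8 = (Δu/2)·[f(u_0) + 2f(u_1) + ... + 2f(u_{7}) + f(u_8)].
Sum ≈ 5246440.159.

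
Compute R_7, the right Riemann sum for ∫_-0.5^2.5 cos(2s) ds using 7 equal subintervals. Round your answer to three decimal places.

Δs = (2.5 − (-0.5))/7 = 3/7.
Right endpoints: -1/14, 5/14, 11/14, 17/14, 23/14, 29/14, 2.5.
f(-1/14) ≈ 0.990, f(5/14) ≈ 0.756, f(11/14) ≈ -0.001, f(17/14) ≈ -0.756, f(23/14) ≈ -0.990, f(29/14) ≈ -0.539, f(2.5) ≈ 0.284.
Sum = Δs · [f(-1/14) + f(5/14) + f(11/14) + ...].
Sum ≈ -0.110.

-0.110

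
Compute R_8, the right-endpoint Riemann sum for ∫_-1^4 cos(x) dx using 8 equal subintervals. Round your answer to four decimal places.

Δx = (4 − (-1))/8 = 0.625.
Right endpoints: -0.375, 0.25, 0.875, 1.5, 2.125, 2.75, 3.375, 4.
f(-0.375) ≈ 0.9305, f(0.25) ≈ 0.9689, f(0.875) ≈ 0.6410, f(1.5) ≈ 0.0707, f(2.125) ≈ -0.5263, f(2.75) ≈ -0.9243, f(3.375) ≈ -0.9729, f(4) ≈ -0.6536.
Sum = Δx · [f(-0.375) + f(0.25) + f(0.875) + ...].
Sum ≈ -0.2912.

-0.2912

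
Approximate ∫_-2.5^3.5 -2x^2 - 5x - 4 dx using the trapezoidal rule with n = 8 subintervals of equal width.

Δx = (3.5 − (-2.5))/8 = 0.75.
f(-2.5) = -4, f(-1.75) = -1.375, f(-1) = -1, f(-0.25) = -2.875, f(0.5) = -7, f(1.25) = -13.375, f(2) = -22, f(2.75) = -32.875, f(3.5) = -46.
T_8 = (Δx/2)·[f(x_0) + 2f(x_1) + ... + 2f(x_{7}) + f(x_8)].
Sum = -79.125.

-79.125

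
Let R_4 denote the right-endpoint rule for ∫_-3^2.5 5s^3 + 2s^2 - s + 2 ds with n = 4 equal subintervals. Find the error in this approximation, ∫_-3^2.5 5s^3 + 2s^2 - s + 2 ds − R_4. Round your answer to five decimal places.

Exact integral: ∫_-3^2.5 f(s) ds ≈ -11.6302083.
R_4 ≈ 124.2978516.
Error ≈ -11.6302083 − 124.2978516 ≈ -135.92806.

-135.92806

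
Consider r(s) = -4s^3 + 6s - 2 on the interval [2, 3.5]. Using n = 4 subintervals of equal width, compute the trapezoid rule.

-113.47265625

Δs = (3.5 − 2)/4 = 0.375.
r(2) = -22, r(2.375) = -41.3359375, r(2.75) = -68.6875, r(3.125) = -105.3203125, r(3.5) = -152.5.
T_4 = (Δs/2)·[r(s_0) + 2r(s_1) + 2r(s_2) + 2r(s_3) + r(s_4)].
Sum = -113.47265625.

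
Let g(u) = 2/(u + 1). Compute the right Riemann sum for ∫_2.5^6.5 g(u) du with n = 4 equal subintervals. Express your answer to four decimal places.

Δu = (6.5 − 2.5)/4 = 1.
Right endpoints: 3.5, 4.5, 5.5, 6.5.
g(3.5) = 4/9, g(4.5) = 4/11, g(5.5) = 4/13, g(6.5) = 4/15.
Sum = Δu · [g(3.5) + g(4.5) + g(5.5) + g(6.5)].
Sum ≈ 1.3824.

1.3824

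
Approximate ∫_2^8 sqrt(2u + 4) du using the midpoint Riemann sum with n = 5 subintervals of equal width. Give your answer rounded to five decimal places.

Δu = (8 − 2)/5 = 1.2.
Midpoints: 2.6, 3.8, 5, 6.2, 7.4.
f(2.6) ≈ 3.03315, f(3.8) ≈ 3.40588, f(5) ≈ 3.74166, f(6.2) ≈ 4.04969, f(7.4) ≈ 4.33590.
Sum = Δu · [f(2.6) + f(3.8) + f(5) + f(6.2) + f(7.4)].
Sum ≈ 22.27953.

22.27953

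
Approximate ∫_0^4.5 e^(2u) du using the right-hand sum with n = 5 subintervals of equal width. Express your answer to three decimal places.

8735.912

Δu = (4.5 − 0)/5 = 0.9.
Right endpoints: 0.9, 1.8, 2.7, 3.6, 4.5.
f(0.9) ≈ 6.050, f(1.8) ≈ 36.598, f(2.7) ≈ 221.406, f(3.6) ≈ 1339.431, f(4.5) ≈ 8103.084.
Sum = Δu · [f(0.9) + f(1.8) + f(2.7) + f(3.6) + f(4.5)].
Sum ≈ 8735.912.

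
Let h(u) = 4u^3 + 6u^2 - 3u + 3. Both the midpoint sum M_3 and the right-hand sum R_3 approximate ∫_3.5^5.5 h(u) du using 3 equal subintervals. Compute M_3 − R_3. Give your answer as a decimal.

-212

M_3 ≈ 986.5555556.
R_3 ≈ 1198.5555556.
M_3 − R_3 = -212.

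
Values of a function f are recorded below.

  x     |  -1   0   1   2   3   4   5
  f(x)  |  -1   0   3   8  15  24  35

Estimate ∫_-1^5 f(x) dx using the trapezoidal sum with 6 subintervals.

67

Δx = 1.
T_6 = (1/2)·[(-1) + 2·0 + 2·3 + 2·8 + 2·15 + 2·24 + 35] = 67.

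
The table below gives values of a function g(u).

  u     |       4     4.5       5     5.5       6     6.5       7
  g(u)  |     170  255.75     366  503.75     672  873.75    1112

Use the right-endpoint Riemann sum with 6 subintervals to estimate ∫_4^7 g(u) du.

Δu = 0.5.
Sum = 0.5·[255.75 + 366 + 503.75 + 672 + 873.75 + 1112] = 1891.625.

1891.625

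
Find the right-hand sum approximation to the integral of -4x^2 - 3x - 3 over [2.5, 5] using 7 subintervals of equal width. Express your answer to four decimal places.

-196.4031

Δx = (5 − 2.5)/7 = 5/14.
Right endpoints: 20/7, 45/14, 25/7, 55/14, 30/7, 65/14, 5.
f(20/7) = -2167/49, f(45/14) = -5289/98, f(25/7) = -3172/49, f(55/14) = -7499/98, f(30/7) = -4377/49, f(65/14) = -10109/98, f(5) = -118.
Sum = Δx · [f(20/7) + f(45/14) + f(25/7) + ...].
Sum ≈ -196.4031.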